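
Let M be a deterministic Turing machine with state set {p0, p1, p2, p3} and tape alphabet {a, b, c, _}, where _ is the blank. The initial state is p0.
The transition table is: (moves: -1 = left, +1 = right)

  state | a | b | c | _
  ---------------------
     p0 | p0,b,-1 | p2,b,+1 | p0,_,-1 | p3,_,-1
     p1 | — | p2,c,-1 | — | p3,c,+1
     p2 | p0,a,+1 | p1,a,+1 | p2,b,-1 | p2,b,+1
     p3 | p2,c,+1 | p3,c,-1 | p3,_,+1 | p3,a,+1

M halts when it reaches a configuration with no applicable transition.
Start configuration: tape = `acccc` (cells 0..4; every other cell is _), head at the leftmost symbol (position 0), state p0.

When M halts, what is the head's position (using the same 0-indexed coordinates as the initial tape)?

1

state=p0 head=0 tape=__[a]cccc   (p0,a)→(p0,b,-1)
state=p0 head=-1 tape=_[_]bcccc   (p0,_)→(p3,_,-1)
state=p3 head=-2 tape=[_]_bcccc   (p3,_)→(p3,a,+1)
state=p3 head=-1 tape=a[_]bcccc   (p3,_)→(p3,a,+1)
state=p3 head=0 tape=aa[b]cccc   (p3,b)→(p3,c,-1)
state=p3 head=-1 tape=a[a]ccccc   (p3,a)→(p2,c,+1)
state=p2 head=0 tape=ac[c]cccc   (p2,c)→(p2,b,-1)
state=p2 head=-1 tape=a[c]bcccc   (p2,c)→(p2,b,-1)
state=p2 head=-2 tape=[a]bbcccc   (p2,a)→(p0,a,+1)
state=p0 head=-1 tape=a[b]bcccc   (p0,b)→(p2,b,+1)
state=p2 head=0 tape=ab[b]cccc   (p2,b)→(p1,a,+1)
state=p1 head=1 tape=aba[c]ccc
At halt the head is at cell 1.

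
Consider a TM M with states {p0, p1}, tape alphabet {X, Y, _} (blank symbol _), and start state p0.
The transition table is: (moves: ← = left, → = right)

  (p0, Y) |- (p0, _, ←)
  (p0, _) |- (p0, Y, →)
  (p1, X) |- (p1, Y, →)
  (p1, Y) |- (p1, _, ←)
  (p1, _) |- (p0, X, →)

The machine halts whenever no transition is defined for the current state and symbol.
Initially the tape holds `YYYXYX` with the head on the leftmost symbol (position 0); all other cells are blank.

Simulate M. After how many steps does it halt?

21

p0 | ___[Y]YYXYX   read Y → write _, move ←, go to p0
p0 | __[_]_YYXYX   read _ → write Y, move →, go to p0
p0 | __Y[_]YYXYX   read _ → write Y, move →, go to p0
p0 | __YY[Y]YXYX   read Y → write _, move ←, go to p0
p0 | __Y[Y]_YXYX   read Y → write _, move ←, go to p0
p0 | __[Y]__YXYX   read Y → write _, move ←, go to p0
p0 | _[_]___YXYX   read _ → write Y, move →, go to p0
p0 | _Y[_]__YXYX   read _ → write Y, move →, go to p0
p0 | _YY[_]_YXYX   read _ → write Y, move →, go to p0
p0 | _YYY[_]YXYX   read _ → write Y, move →, go to p0
p0 | _YYYY[Y]XYX   read Y → write _, move ←, go to p0
p0 | _YYY[Y]_XYX   read Y → write _, move ←, go to p0
p0 | _YY[Y]__XYX   read Y → write _, move ←, go to p0
p0 | _Y[Y]___XYX   read Y → write _, move ←, go to p0
p0 | _[Y]____XYX   read Y → write _, move ←, go to p0
p0 | [_]_____XYX   read _ → write Y, move →, go to p0
p0 | Y[_]____XYX   read _ → write Y, move →, go to p0
p0 | YY[_]___XYX   read _ → write Y, move →, go to p0
p0 | YYY[_]__XYX   read _ → write Y, move →, go to p0
p0 | YYYY[_]_XYX   read _ → write Y, move →, go to p0
p0 | YYYYY[_]XYX   read _ → write Y, move →, go to p0
p0 | YYYYYY[X]YX
M halts after 21 transitions.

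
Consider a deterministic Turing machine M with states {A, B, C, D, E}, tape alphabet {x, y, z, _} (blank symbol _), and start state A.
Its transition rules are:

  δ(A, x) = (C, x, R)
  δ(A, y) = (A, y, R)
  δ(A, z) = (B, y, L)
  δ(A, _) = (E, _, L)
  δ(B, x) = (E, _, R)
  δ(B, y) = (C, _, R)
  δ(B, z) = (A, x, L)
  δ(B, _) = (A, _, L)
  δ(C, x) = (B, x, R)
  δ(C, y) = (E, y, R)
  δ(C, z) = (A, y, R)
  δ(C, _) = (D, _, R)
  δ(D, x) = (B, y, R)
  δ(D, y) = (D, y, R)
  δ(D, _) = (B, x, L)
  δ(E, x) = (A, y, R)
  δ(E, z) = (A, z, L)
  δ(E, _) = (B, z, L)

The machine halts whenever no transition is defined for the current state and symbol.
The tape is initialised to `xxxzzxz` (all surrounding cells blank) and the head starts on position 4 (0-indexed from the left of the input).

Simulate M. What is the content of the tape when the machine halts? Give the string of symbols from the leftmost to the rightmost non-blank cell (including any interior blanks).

A | xxxz[z]xz___   read z → write y, move L, go to B
B | xxx[z]yxz___   read z → write x, move L, go to A
A | xx[x]xyxz___   read x → write x, move R, go to C
C | xxx[x]yxz___   read x → write x, move R, go to B
B | xxxx[y]xz___   read y → write _, move R, go to C
C | xxxx_[x]z___   read x → write x, move R, go to B
B | xxxx_x[z]___   read z → write x, move L, go to A
A | xxxx_[x]x___   read x → write x, move R, go to C
C | xxxx_x[x]___   read x → write x, move R, go to B
B | xxxx_xx[_]__   read _ → write _, move L, go to A
A | xxxx_x[x]___   read x → write x, move R, go to C
C | xxxx_xx[_]__   read _ → write _, move R, go to D
D | xxxx_xx_[_]_   read _ → write x, move L, go to B
B | xxxx_xx[_]x_   read _ → write _, move L, go to A
A | xxxx_x[x]_x_   read x → write x, move R, go to C
C | xxxx_xx[_]x_   read _ → write _, move R, go to D
D | xxxx_xx_[x]_   read x → write y, move R, go to B
B | xxxx_xx_y[_]   read _ → write _, move L, go to A
A | xxxx_xx_[y]_   read y → write y, move R, go to A
A | xxxx_xx_y[_]   read _ → write _, move L, go to E
E | xxxx_xx_[y]_
The non-blank tape span at halt is xxxx_xx_y.

xxxx_xx_y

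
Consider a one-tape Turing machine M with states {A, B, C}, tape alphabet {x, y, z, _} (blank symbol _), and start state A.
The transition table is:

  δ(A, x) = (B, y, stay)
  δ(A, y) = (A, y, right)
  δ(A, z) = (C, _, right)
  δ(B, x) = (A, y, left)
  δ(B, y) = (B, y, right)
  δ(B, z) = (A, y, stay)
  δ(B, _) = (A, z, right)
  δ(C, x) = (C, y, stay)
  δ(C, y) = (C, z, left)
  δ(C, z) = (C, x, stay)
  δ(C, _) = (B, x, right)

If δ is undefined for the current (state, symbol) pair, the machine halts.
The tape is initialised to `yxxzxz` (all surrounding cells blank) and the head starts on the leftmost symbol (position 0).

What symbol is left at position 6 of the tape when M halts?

state=A head=0 tape=[y]xxzxz___   (A,y)→(A,y,right)
state=A head=1 tape=y[x]xzxz___   (A,x)→(B,y,stay)
state=B head=1 tape=y[y]xzxz___   (B,y)→(B,y,right)
state=B head=2 tape=yy[x]zxz___   (B,x)→(A,y,left)
state=A head=1 tape=y[y]yzxz___   (A,y)→(A,y,right)
state=A head=2 tape=yy[y]zxz___   (A,y)→(A,y,right)
state=A head=3 tape=yyy[z]xz___   (A,z)→(C,_,right)
state=C head=4 tape=yyy_[x]z___   (C,x)→(C,y,stay)
state=C head=4 tape=yyy_[y]z___   (C,y)→(C,z,left)
state=C head=3 tape=yyy[_]zz___   (C,_)→(B,x,right)
state=B head=4 tape=yyyx[z]z___   (B,z)→(A,y,stay)
state=A head=4 tape=yyyx[y]z___   (A,y)→(A,y,right)
state=A head=5 tape=yyyxy[z]___   (A,z)→(C,_,right)
state=C head=6 tape=yyyxy_[_]__   (C,_)→(B,x,right)
state=B head=7 tape=yyyxy_x[_]_   (B,_)→(A,z,right)
state=A head=8 tape=yyyxy_xz[_]
Cell 6 holds x when M halts.

x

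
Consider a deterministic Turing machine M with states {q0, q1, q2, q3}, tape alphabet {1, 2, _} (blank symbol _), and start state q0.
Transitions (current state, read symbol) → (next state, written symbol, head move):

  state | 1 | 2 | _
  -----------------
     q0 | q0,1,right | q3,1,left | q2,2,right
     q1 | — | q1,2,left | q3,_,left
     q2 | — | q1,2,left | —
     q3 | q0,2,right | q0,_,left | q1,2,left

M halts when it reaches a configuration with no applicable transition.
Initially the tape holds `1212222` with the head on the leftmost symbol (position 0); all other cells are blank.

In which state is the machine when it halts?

q2

state=q0 head=0 tape=[1]212222__   (q0,1)→(q0,1,right)
state=q0 head=1 tape=1[2]12222__   (q0,2)→(q3,1,left)
state=q3 head=0 tape=[1]112222__   (q3,1)→(q0,2,right)
state=q0 head=1 tape=2[1]12222__   (q0,1)→(q0,1,right)
state=q0 head=2 tape=21[1]2222__   (q0,1)→(q0,1,right)
state=q0 head=3 tape=211[2]222__   (q0,2)→(q3,1,left)
state=q3 head=2 tape=21[1]1222__   (q3,1)→(q0,2,right)
state=q0 head=3 tape=212[1]222__   (q0,1)→(q0,1,right)
state=q0 head=4 tape=2121[2]22__   (q0,2)→(q3,1,left)
state=q3 head=3 tape=212[1]122__   (q3,1)→(q0,2,right)
state=q0 head=4 tape=2122[1]22__   (q0,1)→(q0,1,right)
state=q0 head=5 tape=21221[2]2__   (q0,2)→(q3,1,left)
state=q3 head=4 tape=2122[1]12__   (q3,1)→(q0,2,right)
state=q0 head=5 tape=21222[1]2__   (q0,1)→(q0,1,right)
state=q0 head=6 tape=212221[2]__   (q0,2)→(q3,1,left)
state=q3 head=5 tape=21222[1]1__   (q3,1)→(q0,2,right)
state=q0 head=6 tape=212222[1]__   (q0,1)→(q0,1,right)
state=q0 head=7 tape=2122221[_]_   (q0,_)→(q2,2,right)
state=q2 head=8 tape=21222212[_]
No transition is defined for (q2, _); M halts in state q2.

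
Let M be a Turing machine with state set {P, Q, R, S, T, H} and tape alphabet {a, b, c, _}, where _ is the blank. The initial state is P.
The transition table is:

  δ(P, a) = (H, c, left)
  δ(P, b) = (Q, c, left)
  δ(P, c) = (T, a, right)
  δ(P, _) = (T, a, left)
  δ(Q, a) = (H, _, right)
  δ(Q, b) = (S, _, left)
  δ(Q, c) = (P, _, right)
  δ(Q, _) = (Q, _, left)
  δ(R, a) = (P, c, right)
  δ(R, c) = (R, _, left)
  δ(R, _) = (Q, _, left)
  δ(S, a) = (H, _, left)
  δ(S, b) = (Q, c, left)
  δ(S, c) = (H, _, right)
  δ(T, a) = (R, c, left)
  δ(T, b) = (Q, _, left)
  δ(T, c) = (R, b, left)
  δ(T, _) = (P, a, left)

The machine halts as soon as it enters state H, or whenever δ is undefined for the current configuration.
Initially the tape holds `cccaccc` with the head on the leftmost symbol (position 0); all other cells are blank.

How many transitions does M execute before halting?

state=P head=0 tape=[c]ccaccc_   (P,c)→(T,a,right)
state=T head=1 tape=a[c]caccc_   (T,c)→(R,b,left)
state=R head=0 tape=[a]bcaccc_   (R,a)→(P,c,right)
state=P head=1 tape=c[b]caccc_   (P,b)→(Q,c,left)
state=Q head=0 tape=[c]ccaccc_   (Q,c)→(P,_,right)
state=P head=1 tape=_[c]caccc_   (P,c)→(T,a,right)
state=T head=2 tape=_a[c]accc_   (T,c)→(R,b,left)
state=R head=1 tape=_[a]baccc_   (R,a)→(P,c,right)
state=P head=2 tape=_c[b]accc_   (P,b)→(Q,c,left)
state=Q head=1 tape=_[c]caccc_   (Q,c)→(P,_,right)
state=P head=2 tape=__[c]accc_   (P,c)→(T,a,right)
state=T head=3 tape=__a[a]ccc_   (T,a)→(R,c,left)
state=R head=2 tape=__[a]cccc_   (R,a)→(P,c,right)
state=P head=3 tape=__c[c]ccc_   (P,c)→(T,a,right)
state=T head=4 tape=__ca[c]cc_   (T,c)→(R,b,left)
state=R head=3 tape=__c[a]bcc_   (R,a)→(P,c,right)
state=P head=4 tape=__cc[b]cc_   (P,b)→(Q,c,left)
state=Q head=3 tape=__c[c]ccc_   (Q,c)→(P,_,right)
state=P head=4 tape=__c_[c]cc_   (P,c)→(T,a,right)
state=T head=5 tape=__c_a[c]c_   (T,c)→(R,b,left)
state=R head=4 tape=__c_[a]bc_   (R,a)→(P,c,right)
state=P head=5 tape=__c_c[b]c_   (P,b)→(Q,c,left)
state=Q head=4 tape=__c_[c]cc_   (Q,c)→(P,_,right)
state=P head=5 tape=__c__[c]c_   (P,c)→(T,a,right)
state=T head=6 tape=__c__a[c]_   (T,c)→(R,b,left)
state=R head=5 tape=__c__[a]b_   (R,a)→(P,c,right)
state=P head=6 tape=__c__c[b]_   (P,b)→(Q,c,left)
state=Q head=5 tape=__c__[c]c_   (Q,c)→(P,_,right)
state=P head=6 tape=__c___[c]_   (P,c)→(T,a,right)
state=T head=7 tape=__c___a[_]   (T,_)→(P,a,left)
state=P head=6 tape=__c___[a]a   (P,a)→(H,c,left)
state=H head=5 tape=__c__[_]ca
M halts after 31 transitions.

31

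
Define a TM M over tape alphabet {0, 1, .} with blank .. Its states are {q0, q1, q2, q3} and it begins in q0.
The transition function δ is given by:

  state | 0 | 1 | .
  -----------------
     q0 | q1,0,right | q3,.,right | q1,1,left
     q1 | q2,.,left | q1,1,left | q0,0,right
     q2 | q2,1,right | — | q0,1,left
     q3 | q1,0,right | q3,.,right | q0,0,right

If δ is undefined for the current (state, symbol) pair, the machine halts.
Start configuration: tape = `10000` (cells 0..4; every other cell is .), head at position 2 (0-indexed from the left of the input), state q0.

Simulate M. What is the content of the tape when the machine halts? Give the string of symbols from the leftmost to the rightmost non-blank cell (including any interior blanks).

1.11.11.1.1

state=q0 head=2 tape=10[0]00......   (q0,0)→(q1,0,right)
state=q1 head=3 tape=100[0]0......   (q1,0)→(q2,.,left)
state=q2 head=2 tape=10[0].0......   (q2,0)→(q2,1,right)
state=q2 head=3 tape=101[.]0......   (q2,.)→(q0,1,left)
state=q0 head=2 tape=10[1]10......   (q0,1)→(q3,.,right)
state=q3 head=3 tape=10.[1]0......   (q3,1)→(q3,.,right)
state=q3 head=4 tape=10..[0]......   (q3,0)→(q1,0,right)
state=q1 head=5 tape=10..0[.].....   (q1,.)→(q0,0,right)
state=q0 head=6 tape=10..00[.]....   (q0,.)→(q1,1,left)
state=q1 head=5 tape=10..0[0]1....   (q1,0)→(q2,.,left)
state=q2 head=4 tape=10..[0].1....   (q2,0)→(q2,1,right)
state=q2 head=5 tape=10..1[.]1....   (q2,.)→(q0,1,left)
state=q0 head=4 tape=10..[1]11....   (q0,1)→(q3,.,right)
state=q3 head=5 tape=10...[1]1....   (q3,1)→(q3,.,right)
state=q3 head=6 tape=10....[1]....   (q3,1)→(q3,.,right)
state=q3 head=7 tape=10.....[.]...   (q3,.)→(q0,0,right)
state=q0 head=8 tape=10.....0[.]..   (q0,.)→(q1,1,left)
state=q1 head=7 tape=10.....[0]1..   (q1,0)→(q2,.,left)
state=q2 head=6 tape=10....[.].1..   (q2,.)→(q0,1,left)
state=q0 head=5 tape=10...[.]1.1..   (q0,.)→(q1,1,left)
state=q1 head=4 tape=10..[.]11.1..   (q1,.)→(q0,0,right)
state=q0 head=5 tape=10..0[1]1.1..   (q0,1)→(q3,.,right)
state=q3 head=6 tape=10..0.[1].1..   (q3,1)→(q3,.,right)
state=q3 head=7 tape=10..0..[.]1..   (q3,.)→(q0,0,right)
state=q0 head=8 tape=10..0..0[1]..   (q0,1)→(q3,.,right)
state=q3 head=9 tape=10..0..0.[.].   (q3,.)→(q0,0,right)
state=q0 head=10 tape=10..0..0.0[.]   (q0,.)→(q1,1,left)
state=q1 head=9 tape=10..0..0.[0]1   (q1,0)→(q2,.,left)
state=q2 head=8 tape=10..0..0[.].1   (q2,.)→(q0,1,left)
state=q0 head=7 tape=10..0..[0]1.1   (q0,0)→(q1,0,right)
state=q1 head=8 tape=10..0..0[1].1   (q1,1)→(q1,1,left)
state=q1 head=7 tape=10..0..[0]1.1   (q1,0)→(q2,.,left)
state=q2 head=6 tape=10..0.[.].1.1   (q2,.)→(q0,1,left)
state=q0 head=5 tape=10..0[.]1.1.1   (q0,.)→(q1,1,left)
state=q1 head=4 tape=10..[0]11.1.1   (q1,0)→(q2,.,left)
state=q2 head=3 tape=10.[.].11.1.1   (q2,.)→(q0,1,left)
state=q0 head=2 tape=10[.]1.11.1.1   (q0,.)→(q1,1,left)
state=q1 head=1 tape=1[0]11.11.1.1   (q1,0)→(q2,.,left)
state=q2 head=0 tape=[1].11.11.1.1
The non-blank tape span at halt is 1.11.11.1.1.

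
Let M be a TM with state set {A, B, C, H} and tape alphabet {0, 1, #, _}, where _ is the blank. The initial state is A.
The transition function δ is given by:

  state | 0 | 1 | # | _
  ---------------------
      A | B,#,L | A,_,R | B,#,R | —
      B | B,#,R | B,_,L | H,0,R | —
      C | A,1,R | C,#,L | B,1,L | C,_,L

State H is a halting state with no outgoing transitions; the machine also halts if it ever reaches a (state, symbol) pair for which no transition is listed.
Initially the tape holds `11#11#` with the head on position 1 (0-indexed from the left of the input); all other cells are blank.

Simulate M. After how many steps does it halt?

A | 1[1]#11#   read 1 → write _, move R, go to A
A | 1_[#]11#   read # → write #, move R, go to B
B | 1_#[1]1#   read 1 → write _, move L, go to B
B | 1_[#]_1#   read # → write 0, move R, go to H
H | 1_0[_]1#
M halts after 4 transitions.

4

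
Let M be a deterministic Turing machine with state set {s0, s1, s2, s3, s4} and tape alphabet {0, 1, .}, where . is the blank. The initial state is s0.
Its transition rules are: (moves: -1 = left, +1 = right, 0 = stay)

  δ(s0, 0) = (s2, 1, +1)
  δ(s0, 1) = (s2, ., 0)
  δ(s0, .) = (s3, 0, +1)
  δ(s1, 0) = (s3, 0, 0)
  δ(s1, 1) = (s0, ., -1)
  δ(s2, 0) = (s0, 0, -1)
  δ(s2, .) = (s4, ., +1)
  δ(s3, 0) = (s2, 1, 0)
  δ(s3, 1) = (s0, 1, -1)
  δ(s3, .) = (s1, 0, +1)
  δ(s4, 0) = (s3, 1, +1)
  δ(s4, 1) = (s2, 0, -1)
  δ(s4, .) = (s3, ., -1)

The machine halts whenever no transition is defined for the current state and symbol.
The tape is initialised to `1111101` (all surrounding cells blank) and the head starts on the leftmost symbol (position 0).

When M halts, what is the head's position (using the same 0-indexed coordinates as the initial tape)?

state=s0 head=0 tape=[1]111101   (s0,1)→(s2,.,0)
state=s2 head=0 tape=[.]111101   (s2,.)→(s4,.,+1)
state=s4 head=1 tape=.[1]11101   (s4,1)→(s2,0,-1)
state=s2 head=0 tape=[.]011101   (s2,.)→(s4,.,+1)
state=s4 head=1 tape=.[0]11101   (s4,0)→(s3,1,+1)
state=s3 head=2 tape=.1[1]1101   (s3,1)→(s0,1,-1)
state=s0 head=1 tape=.[1]11101   (s0,1)→(s2,.,0)
state=s2 head=1 tape=.[.]11101   (s2,.)→(s4,.,+1)
state=s4 head=2 tape=..[1]1101   (s4,1)→(s2,0,-1)
state=s2 head=1 tape=.[.]01101   (s2,.)→(s4,.,+1)
state=s4 head=2 tape=..[0]1101   (s4,0)→(s3,1,+1)
state=s3 head=3 tape=..1[1]101   (s3,1)→(s0,1,-1)
state=s0 head=2 tape=..[1]1101   (s0,1)→(s2,.,0)
state=s2 head=2 tape=..[.]1101   (s2,.)→(s4,.,+1)
state=s4 head=3 tape=...[1]101   (s4,1)→(s2,0,-1)
state=s2 head=2 tape=..[.]0101   (s2,.)→(s4,.,+1)
state=s4 head=3 tape=...[0]101   (s4,0)→(s3,1,+1)
state=s3 head=4 tape=...1[1]01   (s3,1)→(s0,1,-1)
state=s0 head=3 tape=...[1]101   (s0,1)→(s2,.,0)
state=s2 head=3 tape=...[.]101   (s2,.)→(s4,.,+1)
state=s4 head=4 tape=....[1]01   (s4,1)→(s2,0,-1)
state=s2 head=3 tape=...[.]001   (s2,.)→(s4,.,+1)
state=s4 head=4 tape=....[0]01   (s4,0)→(s3,1,+1)
state=s3 head=5 tape=....1[0]1   (s3,0)→(s2,1,0)
state=s2 head=5 tape=....1[1]1
At halt the head is at cell 5.

5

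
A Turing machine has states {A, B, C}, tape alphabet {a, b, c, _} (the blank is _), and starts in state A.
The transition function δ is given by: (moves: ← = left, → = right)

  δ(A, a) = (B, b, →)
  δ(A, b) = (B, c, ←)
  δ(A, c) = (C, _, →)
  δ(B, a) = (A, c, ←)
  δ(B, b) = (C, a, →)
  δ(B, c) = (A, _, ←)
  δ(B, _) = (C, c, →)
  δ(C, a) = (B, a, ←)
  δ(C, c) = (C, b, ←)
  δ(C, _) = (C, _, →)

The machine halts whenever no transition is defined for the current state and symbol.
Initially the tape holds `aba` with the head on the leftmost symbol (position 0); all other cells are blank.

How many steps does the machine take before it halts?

9

A | __[a]ba   read a → write b, move →, go to B
B | __b[b]a   read b → write a, move →, go to C
C | __ba[a]   read a → write a, move ←, go to B
B | __b[a]a   read a → write c, move ←, go to A
A | __[b]ca   read b → write c, move ←, go to B
B | _[_]cca   read _ → write c, move →, go to C
C | _c[c]ca   read c → write b, move ←, go to C
C | _[c]bca   read c → write b, move ←, go to C
C | [_]bbca   read _ → write _, move →, go to C
C | _[b]bca
M halts after 9 transitions.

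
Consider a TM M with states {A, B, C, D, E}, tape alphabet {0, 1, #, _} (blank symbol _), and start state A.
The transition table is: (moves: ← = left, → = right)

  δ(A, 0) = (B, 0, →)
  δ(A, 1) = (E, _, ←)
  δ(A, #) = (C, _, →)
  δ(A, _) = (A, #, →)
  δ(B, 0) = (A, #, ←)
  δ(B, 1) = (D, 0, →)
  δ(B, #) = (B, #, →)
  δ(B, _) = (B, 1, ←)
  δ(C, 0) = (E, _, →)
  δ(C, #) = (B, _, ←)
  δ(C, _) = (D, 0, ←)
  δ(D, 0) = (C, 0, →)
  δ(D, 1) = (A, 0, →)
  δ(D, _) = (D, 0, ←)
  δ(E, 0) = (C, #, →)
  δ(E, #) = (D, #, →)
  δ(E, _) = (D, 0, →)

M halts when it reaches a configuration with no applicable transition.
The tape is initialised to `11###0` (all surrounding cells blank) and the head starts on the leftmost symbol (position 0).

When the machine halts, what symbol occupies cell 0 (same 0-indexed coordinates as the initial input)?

_

A | _[1]1###0   read 1 → write _, move ←, go to E
E | [_]_1###0   read _ → write 0, move →, go to D
D | 0[_]1###0   read _ → write 0, move ←, go to D
D | [0]01###0   read 0 → write 0, move →, go to C
C | 0[0]1###0   read 0 → write _, move →, go to E
E | 0_[1]###0
Cell 0 holds _ when M halts.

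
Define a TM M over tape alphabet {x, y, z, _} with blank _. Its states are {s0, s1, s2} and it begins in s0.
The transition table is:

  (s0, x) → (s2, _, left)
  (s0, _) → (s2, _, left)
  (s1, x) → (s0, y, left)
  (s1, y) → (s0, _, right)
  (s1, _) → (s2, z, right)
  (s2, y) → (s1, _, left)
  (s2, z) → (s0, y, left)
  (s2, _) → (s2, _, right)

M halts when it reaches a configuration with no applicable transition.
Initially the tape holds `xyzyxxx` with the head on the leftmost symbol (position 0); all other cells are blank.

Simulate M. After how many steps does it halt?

state=s0 head=0 tape=__[x]yzyxxx   (s0,x)→(s2,_,left)
state=s2 head=-1 tape=_[_]_yzyxxx   (s2,_)→(s2,_,right)
state=s2 head=0 tape=__[_]yzyxxx   (s2,_)→(s2,_,right)
state=s2 head=1 tape=___[y]zyxxx   (s2,y)→(s1,_,left)
state=s1 head=0 tape=__[_]_zyxxx   (s1,_)→(s2,z,right)
state=s2 head=1 tape=__z[_]zyxxx   (s2,_)→(s2,_,right)
state=s2 head=2 tape=__z_[z]yxxx   (s2,z)→(s0,y,left)
state=s0 head=1 tape=__z[_]yyxxx   (s0,_)→(s2,_,left)
state=s2 head=0 tape=__[z]_yyxxx   (s2,z)→(s0,y,left)
state=s0 head=-1 tape=_[_]y_yyxxx   (s0,_)→(s2,_,left)
state=s2 head=-2 tape=[_]_y_yyxxx   (s2,_)→(s2,_,right)
state=s2 head=-1 tape=_[_]y_yyxxx   (s2,_)→(s2,_,right)
state=s2 head=0 tape=__[y]_yyxxx   (s2,y)→(s1,_,left)
state=s1 head=-1 tape=_[_]__yyxxx   (s1,_)→(s2,z,right)
state=s2 head=0 tape=_z[_]_yyxxx   (s2,_)→(s2,_,right)
state=s2 head=1 tape=_z_[_]yyxxx   (s2,_)→(s2,_,right)
state=s2 head=2 tape=_z__[y]yxxx   (s2,y)→(s1,_,left)
state=s1 head=1 tape=_z_[_]_yxxx   (s1,_)→(s2,z,right)
state=s2 head=2 tape=_z_z[_]yxxx   (s2,_)→(s2,_,right)
state=s2 head=3 tape=_z_z_[y]xxx   (s2,y)→(s1,_,left)
state=s1 head=2 tape=_z_z[_]_xxx   (s1,_)→(s2,z,right)
state=s2 head=3 tape=_z_zz[_]xxx   (s2,_)→(s2,_,right)
state=s2 head=4 tape=_z_zz_[x]xx
M halts after 22 transitions.

22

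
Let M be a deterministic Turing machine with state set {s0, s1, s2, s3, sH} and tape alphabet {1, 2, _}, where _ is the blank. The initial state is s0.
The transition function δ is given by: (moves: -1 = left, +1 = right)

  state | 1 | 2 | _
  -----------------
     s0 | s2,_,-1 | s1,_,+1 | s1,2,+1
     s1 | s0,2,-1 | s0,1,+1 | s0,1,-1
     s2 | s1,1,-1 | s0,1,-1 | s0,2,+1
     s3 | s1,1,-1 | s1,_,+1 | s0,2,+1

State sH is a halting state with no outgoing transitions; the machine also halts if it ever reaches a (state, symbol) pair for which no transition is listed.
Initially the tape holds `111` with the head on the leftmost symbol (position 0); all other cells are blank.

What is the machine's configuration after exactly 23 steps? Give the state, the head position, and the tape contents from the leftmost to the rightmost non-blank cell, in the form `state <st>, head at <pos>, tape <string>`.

state s0, head at -1, tape 11

s0 | ___[1]11   read 1 → write _, move -1, go to s2
s2 | __[_]_11   read _ → write 2, move +1, go to s0
s0 | __2[_]11   read _ → write 2, move +1, go to s1
s1 | __22[1]1   read 1 → write 2, move -1, go to s0
s0 | __2[2]21   read 2 → write _, move +1, go to s1
s1 | __2_[2]1   read 2 → write 1, move +1, go to s0
s0 | __2_1[1]   read 1 → write _, move -1, go to s2
s2 | __2_[1]_   read 1 → write 1, move -1, go to s1
s1 | __2[_]1_   read _ → write 1, move -1, go to s0
s0 | __[2]11_   read 2 → write _, move +1, go to s1
s1 | ___[1]1_   read 1 → write 2, move -1, go to s0
s0 | __[_]21_   read _ → write 2, move +1, go to s1
s1 | __2[2]1_   read 2 → write 1, move +1, go to s0
s0 | __21[1]_   read 1 → write _, move -1, go to s2
s2 | __2[1]__   read 1 → write 1, move -1, go to s1
s1 | __[2]1__   read 2 → write 1, move +1, go to s0
s0 | __1[1]__   read 1 → write _, move -1, go to s2
s2 | __[1]___   read 1 → write 1, move -1, go to s1
s1 | _[_]1___   read _ → write 1, move -1, go to s0
s0 | [_]11___   read _ → write 2, move +1, go to s1
s1 | 2[1]1___   read 1 → write 2, move -1, go to s0
s0 | [2]21___   read 2 → write _, move +1, go to s1
s1 | _[2]1___   read 2 → write 1, move +1, go to s0
s0 | _1[1]___
After 23 steps: state s0, head at -1, tape 11.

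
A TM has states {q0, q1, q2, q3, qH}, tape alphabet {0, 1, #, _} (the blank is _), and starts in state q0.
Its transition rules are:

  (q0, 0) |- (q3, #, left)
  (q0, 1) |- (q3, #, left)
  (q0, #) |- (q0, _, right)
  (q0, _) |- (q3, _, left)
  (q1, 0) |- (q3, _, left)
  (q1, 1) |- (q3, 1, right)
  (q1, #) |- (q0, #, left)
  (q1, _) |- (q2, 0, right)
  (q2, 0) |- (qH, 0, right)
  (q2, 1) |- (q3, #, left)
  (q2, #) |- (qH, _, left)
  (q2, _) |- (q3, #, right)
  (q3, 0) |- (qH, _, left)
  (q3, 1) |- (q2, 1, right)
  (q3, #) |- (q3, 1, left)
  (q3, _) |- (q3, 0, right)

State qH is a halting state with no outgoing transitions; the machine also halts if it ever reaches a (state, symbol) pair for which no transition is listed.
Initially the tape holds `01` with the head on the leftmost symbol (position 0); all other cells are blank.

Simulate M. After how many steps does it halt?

4

q0 | __[0]1   read 0 → write #, move left, go to q3
q3 | _[_]#1   read _ → write 0, move right, go to q3
q3 | _0[#]1   read # → write 1, move left, go to q3
q3 | _[0]11   read 0 → write _, move left, go to qH
qH | [_]_11
M halts after 4 transitions.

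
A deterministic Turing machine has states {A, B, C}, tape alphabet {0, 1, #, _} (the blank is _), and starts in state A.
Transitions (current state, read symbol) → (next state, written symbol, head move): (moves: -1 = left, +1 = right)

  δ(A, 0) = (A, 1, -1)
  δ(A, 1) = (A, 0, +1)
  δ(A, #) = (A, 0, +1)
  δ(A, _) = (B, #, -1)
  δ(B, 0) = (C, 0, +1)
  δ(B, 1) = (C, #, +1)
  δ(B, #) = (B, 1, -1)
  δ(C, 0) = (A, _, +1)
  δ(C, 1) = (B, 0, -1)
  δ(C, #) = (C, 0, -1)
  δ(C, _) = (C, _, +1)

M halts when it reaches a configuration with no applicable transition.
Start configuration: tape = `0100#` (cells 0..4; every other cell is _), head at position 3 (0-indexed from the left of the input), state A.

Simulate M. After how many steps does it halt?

A | _010[0]#_   read 0 → write 1, move -1, go to A
A | _01[0]1#_   read 0 → write 1, move -1, go to A
A | _0[1]11#_   read 1 → write 0, move +1, go to A
A | _00[1]1#_   read 1 → write 0, move +1, go to A
A | _000[1]#_   read 1 → write 0, move +1, go to A
A | _0000[#]_   read # → write 0, move +1, go to A
A | _00000[_]   read _ → write #, move -1, go to B
B | _0000[0]#   read 0 → write 0, move +1, go to C
C | _00000[#]   read # → write 0, move -1, go to C
C | _0000[0]0   read 0 → write _, move +1, go to A
A | _0000_[0]   read 0 → write 1, move -1, go to A
A | _0000[_]1   read _ → write #, move -1, go to B
B | _000[0]#1   read 0 → write 0, move +1, go to C
C | _0000[#]1   read # → write 0, move -1, go to C
C | _000[0]01   read 0 → write _, move +1, go to A
A | _000_[0]1   read 0 → write 1, move -1, go to A
A | _000[_]11   read _ → write #, move -1, go to B
B | _00[0]#11   read 0 → write 0, move +1, go to C
C | _000[#]11   read # → write 0, move -1, go to C
C | _00[0]011   read 0 → write _, move +1, go to A
A | _00_[0]11   read 0 → write 1, move -1, go to A
A | _00[_]111   read _ → write #, move -1, go to B
B | _0[0]#111   read 0 → write 0, move +1, go to C
C | _00[#]111   read # → write 0, move -1, go to C
C | _0[0]0111   read 0 → write _, move +1, go to A
A | _0_[0]111   read 0 → write 1, move -1, go to A
A | _0[_]1111   read _ → write #, move -1, go to B
B | _[0]#1111   read 0 → write 0, move +1, go to C
C | _0[#]1111   read # → write 0, move -1, go to C
C | _[0]01111   read 0 → write _, move +1, go to A
A | __[0]1111   read 0 → write 1, move -1, go to A
A | _[_]11111   read _ → write #, move -1, go to B
B | [_]#11111
M halts after 32 transitions.

32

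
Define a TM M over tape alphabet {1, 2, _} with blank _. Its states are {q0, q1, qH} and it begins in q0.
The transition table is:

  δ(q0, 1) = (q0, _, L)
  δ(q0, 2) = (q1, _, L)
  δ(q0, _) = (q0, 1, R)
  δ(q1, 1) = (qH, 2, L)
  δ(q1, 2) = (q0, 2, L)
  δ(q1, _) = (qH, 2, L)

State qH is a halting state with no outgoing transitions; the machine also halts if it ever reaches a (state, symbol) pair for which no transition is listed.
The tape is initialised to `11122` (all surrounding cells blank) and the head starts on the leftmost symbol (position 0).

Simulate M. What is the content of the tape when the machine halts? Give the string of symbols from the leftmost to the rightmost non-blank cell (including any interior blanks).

111112_2

state=q0 head=0 tape=___[1]1122   (q0,1)→(q0,_,L)
state=q0 head=-1 tape=__[_]_1122   (q0,_)→(q0,1,R)
state=q0 head=0 tape=__1[_]1122   (q0,_)→(q0,1,R)
state=q0 head=1 tape=__11[1]122   (q0,1)→(q0,_,L)
state=q0 head=0 tape=__1[1]_122   (q0,1)→(q0,_,L)
state=q0 head=-1 tape=__[1]__122   (q0,1)→(q0,_,L)
state=q0 head=-2 tape=_[_]___122   (q0,_)→(q0,1,R)
state=q0 head=-1 tape=_1[_]__122   (q0,_)→(q0,1,R)
state=q0 head=0 tape=_11[_]_122   (q0,_)→(q0,1,R)
state=q0 head=1 tape=_111[_]122   (q0,_)→(q0,1,R)
state=q0 head=2 tape=_1111[1]22   (q0,1)→(q0,_,L)
state=q0 head=1 tape=_111[1]_22   (q0,1)→(q0,_,L)
state=q0 head=0 tape=_11[1]__22   (q0,1)→(q0,_,L)
state=q0 head=-1 tape=_1[1]___22   (q0,1)→(q0,_,L)
state=q0 head=-2 tape=_[1]____22   (q0,1)→(q0,_,L)
state=q0 head=-3 tape=[_]_____22   (q0,_)→(q0,1,R)
state=q0 head=-2 tape=1[_]____22   (q0,_)→(q0,1,R)
state=q0 head=-1 tape=11[_]___22   (q0,_)→(q0,1,R)
state=q0 head=0 tape=111[_]__22   (q0,_)→(q0,1,R)
state=q0 head=1 tape=1111[_]_22   (q0,_)→(q0,1,R)
state=q0 head=2 tape=11111[_]22   (q0,_)→(q0,1,R)
state=q0 head=3 tape=111111[2]2   (q0,2)→(q1,_,L)
state=q1 head=2 tape=11111[1]_2   (q1,1)→(qH,2,L)
state=qH head=1 tape=1111[1]2_2
The non-blank tape span at halt is 111112_2.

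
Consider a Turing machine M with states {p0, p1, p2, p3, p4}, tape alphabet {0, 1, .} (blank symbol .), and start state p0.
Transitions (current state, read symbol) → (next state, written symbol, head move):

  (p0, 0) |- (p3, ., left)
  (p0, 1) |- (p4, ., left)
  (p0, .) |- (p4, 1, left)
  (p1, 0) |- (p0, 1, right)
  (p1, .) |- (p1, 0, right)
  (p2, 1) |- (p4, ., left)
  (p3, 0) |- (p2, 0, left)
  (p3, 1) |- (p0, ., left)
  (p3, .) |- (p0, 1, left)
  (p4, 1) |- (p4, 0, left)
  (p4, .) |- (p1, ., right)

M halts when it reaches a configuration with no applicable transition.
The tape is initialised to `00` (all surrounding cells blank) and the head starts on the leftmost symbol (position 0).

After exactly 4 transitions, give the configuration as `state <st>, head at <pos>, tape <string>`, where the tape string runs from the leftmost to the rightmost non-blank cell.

state p1, head at -2, tape 11.0

state=p0 head=0 tape=...[0]0   (p0,0)→(p3,.,left)
state=p3 head=-1 tape=..[.].0   (p3,.)→(p0,1,left)
state=p0 head=-2 tape=.[.]1.0   (p0,.)→(p4,1,left)
state=p4 head=-3 tape=[.]11.0   (p4,.)→(p1,.,right)
state=p1 head=-2 tape=.[1]1.0
After 4 steps: state p1, head at -2, tape 11.0.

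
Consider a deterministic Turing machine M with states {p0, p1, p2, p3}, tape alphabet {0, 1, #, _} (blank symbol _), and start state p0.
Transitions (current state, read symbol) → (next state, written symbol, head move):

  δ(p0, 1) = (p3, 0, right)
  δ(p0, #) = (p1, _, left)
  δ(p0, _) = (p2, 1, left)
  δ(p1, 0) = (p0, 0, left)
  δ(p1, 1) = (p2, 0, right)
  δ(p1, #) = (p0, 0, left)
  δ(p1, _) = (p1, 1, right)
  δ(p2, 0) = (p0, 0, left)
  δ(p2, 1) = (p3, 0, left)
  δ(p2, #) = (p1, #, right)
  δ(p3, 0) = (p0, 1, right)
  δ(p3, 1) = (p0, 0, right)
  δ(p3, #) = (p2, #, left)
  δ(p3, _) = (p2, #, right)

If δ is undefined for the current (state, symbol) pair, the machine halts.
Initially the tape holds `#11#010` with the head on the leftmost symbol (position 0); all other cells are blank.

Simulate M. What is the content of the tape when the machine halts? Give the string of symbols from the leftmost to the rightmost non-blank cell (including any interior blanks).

1110#010

state=p0 head=0 tape=_[#]11#010   (p0,#)→(p1,_,left)
state=p1 head=-1 tape=[_]_11#010   (p1,_)→(p1,1,right)
state=p1 head=0 tape=1[_]11#010   (p1,_)→(p1,1,right)
state=p1 head=1 tape=11[1]1#010   (p1,1)→(p2,0,right)
state=p2 head=2 tape=110[1]#010   (p2,1)→(p3,0,left)
state=p3 head=1 tape=11[0]0#010   (p3,0)→(p0,1,right)
state=p0 head=2 tape=111[0]#010
The non-blank tape span at halt is 1110#010.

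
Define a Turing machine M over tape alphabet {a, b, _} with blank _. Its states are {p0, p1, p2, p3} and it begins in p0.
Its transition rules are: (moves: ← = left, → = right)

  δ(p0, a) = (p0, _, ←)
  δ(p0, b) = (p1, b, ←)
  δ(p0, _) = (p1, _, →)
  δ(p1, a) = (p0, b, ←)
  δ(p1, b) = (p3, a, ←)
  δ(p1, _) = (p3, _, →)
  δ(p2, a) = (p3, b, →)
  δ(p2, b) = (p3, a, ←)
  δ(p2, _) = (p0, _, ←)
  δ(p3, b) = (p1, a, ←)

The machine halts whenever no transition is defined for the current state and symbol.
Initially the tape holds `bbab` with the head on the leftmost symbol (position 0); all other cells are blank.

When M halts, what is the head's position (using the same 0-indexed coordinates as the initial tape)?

0

p0 | _[b]bab   read b → write b, move ←, go to p1
p1 | [_]bbab   read _ → write _, move →, go to p3
p3 | _[b]bab   read b → write a, move ←, go to p1
p1 | [_]abab   read _ → write _, move →, go to p3
p3 | _[a]bab
At halt the head is at cell 0.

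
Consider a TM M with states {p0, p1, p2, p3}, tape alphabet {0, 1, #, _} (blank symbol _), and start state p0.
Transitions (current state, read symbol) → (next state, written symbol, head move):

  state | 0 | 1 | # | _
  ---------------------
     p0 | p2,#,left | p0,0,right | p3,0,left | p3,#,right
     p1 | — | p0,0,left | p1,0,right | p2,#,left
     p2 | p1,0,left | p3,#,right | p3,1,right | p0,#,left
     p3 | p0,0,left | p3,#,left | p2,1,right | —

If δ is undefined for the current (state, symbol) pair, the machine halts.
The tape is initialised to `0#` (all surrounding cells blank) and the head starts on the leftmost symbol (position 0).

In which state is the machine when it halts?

p3

state=p0 head=0 tape=___[0]#_   (p0,0)→(p2,#,left)
state=p2 head=-1 tape=__[_]##_   (p2,_)→(p0,#,left)
state=p0 head=-2 tape=_[_]###_   (p0,_)→(p3,#,right)
state=p3 head=-1 tape=_#[#]##_   (p3,#)→(p2,1,right)
state=p2 head=0 tape=_#1[#]#_   (p2,#)→(p3,1,right)
state=p3 head=1 tape=_#11[#]_   (p3,#)→(p2,1,right)
state=p2 head=2 tape=_#111[_]   (p2,_)→(p0,#,left)
state=p0 head=1 tape=_#11[1]#   (p0,1)→(p0,0,right)
state=p0 head=2 tape=_#110[#]   (p0,#)→(p3,0,left)
state=p3 head=1 tape=_#11[0]0   (p3,0)→(p0,0,left)
state=p0 head=0 tape=_#1[1]00   (p0,1)→(p0,0,right)
state=p0 head=1 tape=_#10[0]0   (p0,0)→(p2,#,left)
state=p2 head=0 tape=_#1[0]#0   (p2,0)→(p1,0,left)
state=p1 head=-1 tape=_#[1]0#0   (p1,1)→(p0,0,left)
state=p0 head=-2 tape=_[#]00#0   (p0,#)→(p3,0,left)
state=p3 head=-3 tape=[_]000#0
No transition is defined for (p3, _); M halts in state p3.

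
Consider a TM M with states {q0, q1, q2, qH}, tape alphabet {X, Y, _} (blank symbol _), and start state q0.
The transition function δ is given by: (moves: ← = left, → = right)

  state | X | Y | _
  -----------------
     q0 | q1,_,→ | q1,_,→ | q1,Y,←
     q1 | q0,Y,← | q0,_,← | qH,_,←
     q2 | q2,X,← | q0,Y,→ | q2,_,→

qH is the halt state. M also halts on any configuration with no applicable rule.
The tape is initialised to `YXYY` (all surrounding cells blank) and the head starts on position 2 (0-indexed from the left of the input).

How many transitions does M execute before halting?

q0 | __YX[Y]Y   read Y → write _, move →, go to q1
q1 | __YX_[Y]   read Y → write _, move ←, go to q0
q0 | __YX[_]_   read _ → write Y, move ←, go to q1
q1 | __Y[X]Y_   read X → write Y, move ←, go to q0
q0 | __[Y]YY_   read Y → write _, move →, go to q1
q1 | ___[Y]Y_   read Y → write _, move ←, go to q0
q0 | __[_]_Y_   read _ → write Y, move ←, go to q1
q1 | _[_]Y_Y_   read _ → write _, move ←, go to qH
qH | [_]_Y_Y_
M halts after 8 transitions.

8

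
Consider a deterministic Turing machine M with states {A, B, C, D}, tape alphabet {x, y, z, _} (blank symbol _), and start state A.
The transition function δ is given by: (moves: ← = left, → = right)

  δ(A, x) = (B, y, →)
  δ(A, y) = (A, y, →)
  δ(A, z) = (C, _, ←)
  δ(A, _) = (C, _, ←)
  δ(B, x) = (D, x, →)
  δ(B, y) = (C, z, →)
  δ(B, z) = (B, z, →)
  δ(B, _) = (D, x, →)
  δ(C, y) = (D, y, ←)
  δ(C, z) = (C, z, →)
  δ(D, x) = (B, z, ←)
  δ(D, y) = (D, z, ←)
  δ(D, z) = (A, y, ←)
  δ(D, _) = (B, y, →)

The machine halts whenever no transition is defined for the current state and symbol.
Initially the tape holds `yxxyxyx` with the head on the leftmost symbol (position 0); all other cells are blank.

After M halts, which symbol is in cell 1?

A | [y]xxyxyx   read y → write y, move →, go to A
A | y[x]xyxyx   read x → write y, move →, go to B
B | yy[x]yxyx   read x → write x, move →, go to D
D | yyx[y]xyx   read y → write z, move ←, go to D
D | yy[x]zxyx   read x → write z, move ←, go to B
B | y[y]zzxyx   read y → write z, move →, go to C
C | yz[z]zxyx   read z → write z, move →, go to C
C | yzz[z]xyx   read z → write z, move →, go to C
C | yzzz[x]yx
Cell 1 holds z when M halts.

z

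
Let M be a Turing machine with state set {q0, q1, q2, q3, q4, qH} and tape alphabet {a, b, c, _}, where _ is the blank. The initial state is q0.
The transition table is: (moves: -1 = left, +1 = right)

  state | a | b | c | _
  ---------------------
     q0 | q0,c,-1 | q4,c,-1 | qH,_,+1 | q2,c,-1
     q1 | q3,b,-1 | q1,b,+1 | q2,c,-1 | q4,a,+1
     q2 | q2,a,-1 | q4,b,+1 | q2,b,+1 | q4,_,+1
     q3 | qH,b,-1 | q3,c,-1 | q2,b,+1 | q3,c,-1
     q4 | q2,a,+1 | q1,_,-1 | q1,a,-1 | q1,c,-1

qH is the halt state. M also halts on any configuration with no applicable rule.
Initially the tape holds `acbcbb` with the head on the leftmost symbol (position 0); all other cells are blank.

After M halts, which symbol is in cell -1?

b

q0 | __[a]cbcbb   read a → write c, move -1, go to q0
q0 | _[_]ccbcbb   read _ → write c, move -1, go to q2
q2 | [_]cccbcbb   read _ → write _, move +1, go to q4
q4 | _[c]ccbcbb   read c → write a, move -1, go to q1
q1 | [_]accbcbb   read _ → write a, move +1, go to q4
q4 | a[a]ccbcbb   read a → write a, move +1, go to q2
q2 | aa[c]cbcbb   read c → write b, move +1, go to q2
q2 | aab[c]bcbb   read c → write b, move +1, go to q2
q2 | aabb[b]cbb   read b → write b, move +1, go to q4
q4 | aabbb[c]bb   read c → write a, move -1, go to q1
q1 | aabb[b]abb   read b → write b, move +1, go to q1
q1 | aabbb[a]bb   read a → write b, move -1, go to q3
q3 | aabb[b]bbb   read b → write c, move -1, go to q3
q3 | aab[b]cbbb   read b → write c, move -1, go to q3
q3 | aa[b]ccbbb   read b → write c, move -1, go to q3
q3 | a[a]cccbbb   read a → write b, move -1, go to qH
qH | [a]bcccbbb
Cell -1 holds b when M halts.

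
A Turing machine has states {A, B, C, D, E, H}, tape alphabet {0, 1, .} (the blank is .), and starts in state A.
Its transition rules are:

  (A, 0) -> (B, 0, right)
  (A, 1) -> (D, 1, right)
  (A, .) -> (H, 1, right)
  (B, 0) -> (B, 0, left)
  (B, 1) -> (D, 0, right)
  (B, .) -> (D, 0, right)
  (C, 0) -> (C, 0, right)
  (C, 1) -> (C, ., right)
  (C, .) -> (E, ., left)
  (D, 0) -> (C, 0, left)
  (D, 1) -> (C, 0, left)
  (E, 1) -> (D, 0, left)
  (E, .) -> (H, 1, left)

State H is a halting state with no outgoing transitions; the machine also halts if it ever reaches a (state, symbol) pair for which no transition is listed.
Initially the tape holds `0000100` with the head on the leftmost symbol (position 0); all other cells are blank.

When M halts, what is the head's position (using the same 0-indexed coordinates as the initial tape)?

6

state=A head=0 tape=.[0]000100.   (A,0)→(B,0,right)
state=B head=1 tape=.0[0]00100.   (B,0)→(B,0,left)
state=B head=0 tape=.[0]000100.   (B,0)→(B,0,left)
state=B head=-1 tape=[.]0000100.   (B,.)→(D,0,right)
state=D head=0 tape=0[0]000100.   (D,0)→(C,0,left)
state=C head=-1 tape=[0]0000100.   (C,0)→(C,0,right)
state=C head=0 tape=0[0]000100.   (C,0)→(C,0,right)
state=C head=1 tape=00[0]00100.   (C,0)→(C,0,right)
state=C head=2 tape=000[0]0100.   (C,0)→(C,0,right)
state=C head=3 tape=0000[0]100.   (C,0)→(C,0,right)
state=C head=4 tape=00000[1]00.   (C,1)→(C,.,right)
state=C head=5 tape=00000.[0]0.   (C,0)→(C,0,right)
state=C head=6 tape=00000.0[0].   (C,0)→(C,0,right)
state=C head=7 tape=00000.00[.]   (C,.)→(E,.,left)
state=E head=6 tape=00000.0[0].
At halt the head is at cell 6.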